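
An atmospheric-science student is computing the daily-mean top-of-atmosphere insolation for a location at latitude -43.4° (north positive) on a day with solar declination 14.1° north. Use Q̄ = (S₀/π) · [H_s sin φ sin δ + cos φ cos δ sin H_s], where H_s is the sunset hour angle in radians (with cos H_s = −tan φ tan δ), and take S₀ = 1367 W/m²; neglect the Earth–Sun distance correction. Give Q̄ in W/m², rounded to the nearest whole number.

201 W/m²

cos H_s = −tan(-43.4°) · tan(14.1°) = 0.2375, so H_s = arccos(0.2375) = 76.26°. In radians, H_s = 1.3310.
H_s sin φ sin δ = 1.3310 × -0.6871 × 0.2436 = -0.2228.
cos φ cos δ sin H_s = 0.7266 × 0.9699 × 0.9714 = 0.6846.
Q̄ = (1367/π) × (-0.2228 + 0.6846) = 435.13 × 0.4618 = 200.94 W/m².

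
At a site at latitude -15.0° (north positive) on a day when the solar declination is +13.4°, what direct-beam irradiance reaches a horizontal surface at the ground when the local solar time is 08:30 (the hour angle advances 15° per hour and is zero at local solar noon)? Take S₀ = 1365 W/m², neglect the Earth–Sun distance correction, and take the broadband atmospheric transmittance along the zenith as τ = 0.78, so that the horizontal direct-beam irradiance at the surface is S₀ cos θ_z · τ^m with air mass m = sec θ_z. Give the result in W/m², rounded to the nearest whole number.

430 W/m²

Hour angle H = 15° × (8.5 − 12) = -52.50°.
With φ = -15.0°, δ = 13.4°, H = -52.50°: sin φ sin δ = -0.0600, cos φ cos δ cos H = 0.5720, so cos θ_z = 0.5120.
Air mass m = 1/cos θ_z = 1/0.5120 = 1.953; τ^m = 0.78^1.953 = 0.6155.
Surface direct beam = 1365 × 0.5120 × 0.6155 = 430.16 W/m².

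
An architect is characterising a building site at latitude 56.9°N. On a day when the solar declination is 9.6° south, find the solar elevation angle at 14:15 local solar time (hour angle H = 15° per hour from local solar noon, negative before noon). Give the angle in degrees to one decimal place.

17.9°

Hour angle H = 15° × (14.25 − 12) = 33.75°.
cos θ_z = sin φ sin δ + cos φ cos δ cos H = (0.8377)(-0.1668) + (0.5461)(0.9860)(0.8315) = 0.3080.
θ_z = arccos(0.3080) = 72.06°, so the elevation is 90° − 72.06° = 17.94°.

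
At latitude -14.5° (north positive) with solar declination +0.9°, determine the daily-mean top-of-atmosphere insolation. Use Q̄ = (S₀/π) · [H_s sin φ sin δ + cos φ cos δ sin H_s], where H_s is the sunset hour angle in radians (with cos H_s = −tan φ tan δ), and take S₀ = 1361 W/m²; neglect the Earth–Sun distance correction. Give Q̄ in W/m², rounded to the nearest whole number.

417 W/m²

cos H_s = −tan(-14.5°) · tan(0.9°) = 0.0041, so H_s = arccos(0.0041) = 89.77°. In radians, H_s = 1.5668.
H_s sin φ sin δ = 1.5668 × -0.2504 × 0.0157 = -0.0062.
cos φ cos δ sin H_s = 0.9681 × 0.9999 × 1.0000 = 0.9680.
Q̄ = (1361/π) × (-0.0062 + 0.9680) = 433.22 × 0.9618 = 416.67 W/m².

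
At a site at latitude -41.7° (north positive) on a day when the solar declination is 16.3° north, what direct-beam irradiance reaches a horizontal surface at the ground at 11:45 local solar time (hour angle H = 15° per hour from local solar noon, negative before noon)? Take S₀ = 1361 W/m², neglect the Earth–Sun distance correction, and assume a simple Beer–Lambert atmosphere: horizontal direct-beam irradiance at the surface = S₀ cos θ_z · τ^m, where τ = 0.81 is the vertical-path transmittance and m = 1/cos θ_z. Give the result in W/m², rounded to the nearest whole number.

483 W/m²

Hour angle H = 15° × (11.75 − 12) = -3.75°.
cos θ_z = sin φ sin δ + cos φ cos δ cos H = (-0.6652)(0.2807) + (0.7466)(0.9598)(0.9979) = 0.5284.
Air mass m = 1/cos θ_z = 1/0.5284 = 1.893; τ^m = 0.81^1.893 = 0.6711.
Surface direct beam = 1361 × 0.5284 × 0.6711 = 482.62 W/m².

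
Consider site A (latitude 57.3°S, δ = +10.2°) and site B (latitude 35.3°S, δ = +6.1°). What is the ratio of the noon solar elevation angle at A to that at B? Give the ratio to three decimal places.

A: 90° − |-57.3 − (10.2)| = 22.50°.
B: 90° − |-35.3 − (6.1)| = 48.60°.
Ratio A/B = 22.5000 / 48.6000 = 0.4630.

0.463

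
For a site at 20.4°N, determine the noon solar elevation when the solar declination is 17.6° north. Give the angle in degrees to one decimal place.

At local solar noon the hour angle is zero, so the elevation is 90° − |φ − δ| = 90° − |20.4° − (17.6°)| = 90° − 2.8° = 87.2°.

87.2°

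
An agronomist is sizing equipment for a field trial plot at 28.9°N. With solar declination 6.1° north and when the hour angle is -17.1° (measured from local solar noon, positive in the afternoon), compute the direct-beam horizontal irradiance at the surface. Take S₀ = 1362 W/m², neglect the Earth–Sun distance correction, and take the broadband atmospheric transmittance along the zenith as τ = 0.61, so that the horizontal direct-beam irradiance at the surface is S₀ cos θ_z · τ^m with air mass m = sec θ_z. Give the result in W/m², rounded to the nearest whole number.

cos θ_z = sin(28.9°) sin(6.1°) + cos(28.9°) cos(6.1°) cos(-17.10°) = 0.0514 + 0.8320 = 0.8834.
Air mass m = 1/cos θ_z = 1/0.8834 = 1.132; τ^m = 0.61^1.132 = 0.5715.
Surface direct beam = 1362 × 0.8834 × 0.5715 = 687.62 W/m².

688 W/m²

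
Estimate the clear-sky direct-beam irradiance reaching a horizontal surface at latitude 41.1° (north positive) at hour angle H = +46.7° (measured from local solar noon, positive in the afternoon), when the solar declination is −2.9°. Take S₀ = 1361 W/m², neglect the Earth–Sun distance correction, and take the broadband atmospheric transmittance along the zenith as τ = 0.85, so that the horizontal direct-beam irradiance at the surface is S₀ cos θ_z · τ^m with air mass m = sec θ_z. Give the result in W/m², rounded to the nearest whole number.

469 W/m²

cos θ_z = sin(41.1°) sin(-2.9°) + cos(41.1°) cos(-2.9°) cos(46.70°) = -0.0333 + 0.5161 = 0.4828.
Air mass m = 1/cos θ_z = 1/0.4828 = 2.071; τ^m = 0.85^2.071 = 0.7142.
Surface direct beam = 1361 × 0.4828 × 0.7142 = 469.29 W/m².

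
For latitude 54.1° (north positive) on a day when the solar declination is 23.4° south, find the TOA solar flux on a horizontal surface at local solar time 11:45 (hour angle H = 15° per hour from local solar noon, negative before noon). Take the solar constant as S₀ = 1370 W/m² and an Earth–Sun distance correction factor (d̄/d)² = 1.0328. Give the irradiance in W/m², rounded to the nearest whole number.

305 W/m²

Hour angle H = 15° × (11.75 − 12) = -3.75°.
With φ = 54.1°, δ = -23.4°, H = -3.75°: sin φ sin δ = -0.3217, cos φ cos δ cos H = 0.5370, so cos θ_z = 0.2153.
Top-of-atmosphere irradiance = S₀ (d̄/d)² cos θ_z = 1370 × 1.0328 × 0.2153 = 304.64 W/m².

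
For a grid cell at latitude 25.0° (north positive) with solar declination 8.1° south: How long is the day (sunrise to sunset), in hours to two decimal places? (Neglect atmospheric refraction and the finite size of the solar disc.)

11.49 hours

cos H_s = −tan(25.0°) · tan(-8.1°) = 0.0664, so H_s = arccos(0.0664) = 86.19°.
Day length = 2 H_s / 15° h⁻¹ = 172.38° / 15 = 11.492 h.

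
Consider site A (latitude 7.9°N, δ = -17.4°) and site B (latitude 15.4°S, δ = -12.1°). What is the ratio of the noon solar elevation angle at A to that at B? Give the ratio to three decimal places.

0.746

A: 90° − |7.9 − (-17.4)| = 64.70°.
B: 90° − |-15.4 − (-12.1)| = 86.70°.
Ratio A/B = 64.7000 / 86.7000 = 0.7463.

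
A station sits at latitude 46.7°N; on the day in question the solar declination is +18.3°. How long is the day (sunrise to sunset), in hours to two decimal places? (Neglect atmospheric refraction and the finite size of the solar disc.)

14.74 hours

The sunset hour angle satisfies cos H_s = −tan φ tan δ = -0.3509, giving H_s = 110.54°.
Day length = 2 H_s / 15° h⁻¹ = 221.08° / 15 = 14.739 h.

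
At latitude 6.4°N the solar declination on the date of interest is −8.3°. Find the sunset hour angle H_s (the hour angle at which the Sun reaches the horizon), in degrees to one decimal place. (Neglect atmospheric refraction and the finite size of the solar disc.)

cos H_s = −tan(6.4°) · tan(-8.3°) = 0.0164, so H_s = arccos(0.0164) = 89.06°.

89.1°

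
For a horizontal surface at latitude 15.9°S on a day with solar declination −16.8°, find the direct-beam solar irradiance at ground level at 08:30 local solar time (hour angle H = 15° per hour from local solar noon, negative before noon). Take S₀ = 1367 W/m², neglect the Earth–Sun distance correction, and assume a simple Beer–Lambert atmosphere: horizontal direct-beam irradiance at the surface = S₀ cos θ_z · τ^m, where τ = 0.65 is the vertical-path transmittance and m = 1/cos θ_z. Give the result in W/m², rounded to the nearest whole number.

446 W/m²

Hour angle H = 15° × (8.5 − 12) = -52.50°.
cos θ_z = sin(-15.9°) sin(-16.8°) + cos(-15.9°) cos(-16.8°) cos(-52.50°) = 0.0792 + 0.5605 = 0.6397.
Air mass m = 1/cos θ_z = 1/0.6397 = 1.563; τ^m = 0.65^1.563 = 0.5100.
Surface direct beam = 1367 × 0.6397 × 0.5100 = 445.98 W/m².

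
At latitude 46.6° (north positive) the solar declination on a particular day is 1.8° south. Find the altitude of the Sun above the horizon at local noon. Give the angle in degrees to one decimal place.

At local solar noon the hour angle is zero, so the elevation is 90° − |φ − δ| = 90° − |46.6° − (-1.8°)| = 90° − 48.4° = 41.6°.

41.6°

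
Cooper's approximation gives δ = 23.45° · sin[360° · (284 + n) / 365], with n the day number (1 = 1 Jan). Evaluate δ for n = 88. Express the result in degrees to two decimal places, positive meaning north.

+2.82°

360 × (284 + 88) / 365 = 366.904°; sin(366.904°) = 0.1202.
δ = 23.45 × 0.1202 = 2.819° ≈ +2.82°.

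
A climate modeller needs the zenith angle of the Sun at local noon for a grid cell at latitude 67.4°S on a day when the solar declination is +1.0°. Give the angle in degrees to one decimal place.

68.4°

At local solar noon the hour angle is zero, so the zenith angle is |φ − δ| = |-67.4° − (1.0°)| = 68.4°.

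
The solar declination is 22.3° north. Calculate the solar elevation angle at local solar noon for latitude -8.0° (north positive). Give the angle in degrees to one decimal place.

At local solar noon the hour angle is zero, so the elevation is 90° − |φ − δ| = 90° − |-8.0° − (22.3°)| = 90° − 30.3° = 59.7°.

59.7°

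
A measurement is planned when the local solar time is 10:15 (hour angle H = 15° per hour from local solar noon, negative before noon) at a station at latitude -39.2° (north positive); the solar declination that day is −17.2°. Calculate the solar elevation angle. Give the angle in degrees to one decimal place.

Hour angle H = 15° × (10.25 − 12) = -26.25°.
cos θ_z = sin φ sin δ + cos φ cos δ cos H = (-0.6320)(-0.2957) + (0.7749)(0.9553)(0.8969) = 0.8508.
θ_z = arccos(0.8508) = 31.70°, so the elevation is 90° − 31.70° = 58.30°.

58.3°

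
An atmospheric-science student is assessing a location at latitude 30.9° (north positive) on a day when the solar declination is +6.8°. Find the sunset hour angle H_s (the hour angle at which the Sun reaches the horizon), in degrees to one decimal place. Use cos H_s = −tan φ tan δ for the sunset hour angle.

94.1°

−tan φ tan δ = −(0.5985)(0.1192) = -0.0713; H_s = arccos(-0.0713) = 94.09°.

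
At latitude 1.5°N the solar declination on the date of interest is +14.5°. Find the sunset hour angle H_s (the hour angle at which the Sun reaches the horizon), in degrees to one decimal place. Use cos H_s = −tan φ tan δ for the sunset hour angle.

cos H_s = −tan(1.5°) · tan(14.5°) = -0.0068, so H_s = arccos(-0.0068) = 90.39°.

90.4°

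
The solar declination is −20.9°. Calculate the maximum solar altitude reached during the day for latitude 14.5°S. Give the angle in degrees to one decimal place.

At local solar noon the hour angle is zero, so the elevation is 90° − |φ − δ| = 90° − |-14.5° − (-20.9°)| = 90° − 6.4° = 83.6°.

83.6°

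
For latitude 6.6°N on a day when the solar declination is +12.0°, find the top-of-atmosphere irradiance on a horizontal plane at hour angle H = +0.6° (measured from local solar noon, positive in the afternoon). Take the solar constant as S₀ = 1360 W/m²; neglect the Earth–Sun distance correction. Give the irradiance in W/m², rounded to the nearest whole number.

1354 W/m²

cos θ_z = sin(6.6°) sin(12.0°) + cos(6.6°) cos(12.0°) cos(0.60°) = 0.0239 + 0.9716 = 0.9955.
Top-of-atmosphere irradiance = S₀ cos θ_z = 1360 × 0.9955 = 1353.88 W/m².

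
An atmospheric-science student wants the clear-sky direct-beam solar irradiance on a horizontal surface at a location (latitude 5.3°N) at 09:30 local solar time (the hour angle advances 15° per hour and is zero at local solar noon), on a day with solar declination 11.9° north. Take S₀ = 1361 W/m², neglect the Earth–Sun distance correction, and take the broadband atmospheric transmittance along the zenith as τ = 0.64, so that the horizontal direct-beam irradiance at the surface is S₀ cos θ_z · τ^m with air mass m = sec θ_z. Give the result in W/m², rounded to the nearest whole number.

614 W/m²

Hour angle H = 15° × (9.5 − 12) = -37.50°.
cos θ_z = sin φ sin δ + cos φ cos δ cos H = (0.0924)(0.2062) + (0.9957)(0.9785)(0.7934) = 0.7921.
Air mass m = 1/cos θ_z = 1/0.7921 = 1.262; τ^m = 0.64^1.262 = 0.5694.
Surface direct beam = 1361 × 0.7921 × 0.5694 = 613.84 W/m².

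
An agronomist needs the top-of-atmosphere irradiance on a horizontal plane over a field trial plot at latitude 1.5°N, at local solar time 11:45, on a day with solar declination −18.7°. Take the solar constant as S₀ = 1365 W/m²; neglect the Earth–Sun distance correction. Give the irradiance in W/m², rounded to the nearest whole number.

Hour angle H = 15° × (11.75 − 12) = -3.75°.
cos θ_z = sin(1.5°) sin(-18.7°) + cos(1.5°) cos(-18.7°) cos(-3.75°) = -0.0084 + 0.9449 = 0.9365.
Top-of-atmosphere irradiance = S₀ cos θ_z = 1365 × 0.9365 = 1278.32 W/m².

1278 W/m²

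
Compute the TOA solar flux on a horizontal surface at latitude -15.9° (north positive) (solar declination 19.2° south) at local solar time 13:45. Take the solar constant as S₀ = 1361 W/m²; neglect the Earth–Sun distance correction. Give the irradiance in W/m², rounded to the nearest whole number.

Hour angle H = 15° × (13.75 − 12) = 26.25°.
cos θ_z = sin(-15.9°) sin(-19.2°) + cos(-15.9°) cos(-19.2°) cos(26.25°) = 0.0901 + 0.8146 = 0.9047.
Top-of-atmosphere irradiance = S₀ cos θ_z = 1361 × 0.9047 = 1231.30 W/m².

1231 W/m²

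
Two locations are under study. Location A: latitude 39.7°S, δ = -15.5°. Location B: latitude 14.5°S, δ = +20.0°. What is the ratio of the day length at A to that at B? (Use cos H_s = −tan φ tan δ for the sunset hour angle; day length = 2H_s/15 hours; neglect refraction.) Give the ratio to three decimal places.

1.221

A: H_s = arccos(−tan -39.7° · tan -15.5°) = 103.31°, so 2H_s/15 = 13.7747 h.
B: H_s = arccos(−tan -14.5° · tan 20.0°) = 84.60°, so 2H_s/15 = 11.2800 h.
Ratio A/B = 13.7747 / 11.2800 = 1.2212.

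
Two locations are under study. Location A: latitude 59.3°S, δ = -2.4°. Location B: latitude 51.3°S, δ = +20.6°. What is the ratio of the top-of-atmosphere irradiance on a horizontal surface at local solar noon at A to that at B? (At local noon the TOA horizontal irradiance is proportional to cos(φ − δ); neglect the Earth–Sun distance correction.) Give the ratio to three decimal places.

A: cos θ_z = cos(-59.3° − (-2.4°)) = 0.5461.
B: cos θ_z = cos(-51.3° − (20.6°)) = 0.3107.
Ratio A/B = 0.5461 / 0.3107 = 1.7576.

1.758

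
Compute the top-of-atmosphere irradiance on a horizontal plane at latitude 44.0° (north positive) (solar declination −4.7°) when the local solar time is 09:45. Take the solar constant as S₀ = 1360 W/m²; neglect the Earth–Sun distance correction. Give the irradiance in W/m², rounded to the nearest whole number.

733 W/m²

Hour angle H = 15° × (9.75 − 12) = -33.75°.
cos θ_z = sin(44.0°) sin(-4.7°) + cos(44.0°) cos(-4.7°) cos(-33.75°) = -0.0569 + 0.5961 = 0.5392.
Top-of-atmosphere irradiance = S₀ cos θ_z = 1360 × 0.5392 = 733.31 W/m².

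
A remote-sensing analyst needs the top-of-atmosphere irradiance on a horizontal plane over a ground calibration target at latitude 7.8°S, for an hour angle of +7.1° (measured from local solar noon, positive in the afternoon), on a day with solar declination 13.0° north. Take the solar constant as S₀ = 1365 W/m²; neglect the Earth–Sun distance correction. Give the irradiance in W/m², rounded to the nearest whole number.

1266 W/m²

cos θ_z = sin(-7.8°) sin(13.0°) + cos(-7.8°) cos(13.0°) cos(7.10°) = -0.0305 + 0.9580 = 0.9275.
Top-of-atmosphere irradiance = S₀ cos θ_z = 1365 × 0.9275 = 1266.04 W/m².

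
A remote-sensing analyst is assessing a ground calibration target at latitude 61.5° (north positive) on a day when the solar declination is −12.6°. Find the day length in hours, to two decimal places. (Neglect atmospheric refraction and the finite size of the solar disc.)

8.76 hours

−tan φ tan δ = −(1.8418)(-0.2235) = 0.4116; H_s = arccos(0.4116) = 65.69°.
Day length = 2 H_s / 15° h⁻¹ = 131.38° / 15 = 8.759 h.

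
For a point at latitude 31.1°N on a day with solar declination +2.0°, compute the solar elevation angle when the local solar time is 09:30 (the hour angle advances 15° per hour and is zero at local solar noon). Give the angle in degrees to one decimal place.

44.2°

Hour angle H = 15° × (9.5 − 12) = -37.50°.
With φ = 31.1°, δ = 2.0°, H = -37.50°: sin φ sin δ = 0.0180, cos φ cos δ cos H = 0.6789, so cos θ_z = 0.6969.
θ_z = arccos(0.6969) = 45.82°, so the elevation is 90° − 45.82° = 44.18°.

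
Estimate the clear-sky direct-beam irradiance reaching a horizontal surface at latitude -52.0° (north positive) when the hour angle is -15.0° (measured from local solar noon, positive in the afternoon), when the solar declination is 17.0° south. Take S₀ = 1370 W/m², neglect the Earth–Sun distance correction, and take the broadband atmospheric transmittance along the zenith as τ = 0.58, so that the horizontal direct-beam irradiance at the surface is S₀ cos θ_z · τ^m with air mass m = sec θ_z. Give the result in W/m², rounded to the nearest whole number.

554 W/m²

cos θ_z = sin φ sin δ + cos φ cos δ cos H = (-0.7880)(-0.2924) + (0.6157)(0.9563)(0.9659) = 0.7991.
Air mass m = 1/cos θ_z = 1/0.7991 = 1.251; τ^m = 0.58^1.251 = 0.5059.
Surface direct beam = 1370 × 0.7991 × 0.5059 = 553.84 W/m².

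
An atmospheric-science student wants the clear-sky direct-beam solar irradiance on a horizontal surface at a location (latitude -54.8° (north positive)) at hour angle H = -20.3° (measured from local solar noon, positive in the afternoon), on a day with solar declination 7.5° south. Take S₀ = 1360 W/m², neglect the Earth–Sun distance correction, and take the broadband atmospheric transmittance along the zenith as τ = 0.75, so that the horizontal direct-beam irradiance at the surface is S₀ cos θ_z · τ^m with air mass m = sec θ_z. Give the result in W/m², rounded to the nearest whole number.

With φ = -54.8°, δ = -7.5°, H = -20.30°: sin φ sin δ = 0.1067, cos φ cos δ cos H = 0.5360, so cos θ_z = 0.6427.
Air mass m = 1/cos θ_z = 1/0.6427 = 1.556; τ^m = 0.75^1.556 = 0.6391.
Surface direct beam = 1360 × 0.6427 × 0.6391 = 558.62 W/m².

559 W/m²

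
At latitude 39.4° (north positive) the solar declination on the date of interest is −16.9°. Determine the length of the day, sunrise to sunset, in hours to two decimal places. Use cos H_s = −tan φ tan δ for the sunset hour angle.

cos H_s = −tan(39.4°) · tan(-16.9°) = 0.2496, so H_s = arccos(0.2496) = 75.55°.
Day length = 2 H_s / 15° h⁻¹ = 151.10° / 15 = 10.073 h.

10.07 hours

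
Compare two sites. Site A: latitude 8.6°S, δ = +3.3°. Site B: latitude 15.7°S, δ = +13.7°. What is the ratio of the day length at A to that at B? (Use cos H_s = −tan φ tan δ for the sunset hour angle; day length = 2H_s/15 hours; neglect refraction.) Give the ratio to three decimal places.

1.040

A: H_s = arccos(−tan -8.6° · tan 3.3°) = 89.50°, so 2H_s/15 = 11.9333 h.
B: H_s = arccos(−tan -15.7° · tan 13.7°) = 86.07°, so 2H_s/15 = 11.4760 h.
Ratio A/B = 11.9333 / 11.4760 = 1.0398.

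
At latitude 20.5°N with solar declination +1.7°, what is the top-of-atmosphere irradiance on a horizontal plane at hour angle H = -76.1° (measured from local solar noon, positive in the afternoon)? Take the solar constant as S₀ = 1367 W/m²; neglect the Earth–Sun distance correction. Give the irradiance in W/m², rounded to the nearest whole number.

322 W/m²

With φ = 20.5°, δ = 1.7°, H = -76.10°: sin φ sin δ = 0.0104, cos φ cos δ cos H = 0.2249, so cos θ_z = 0.2353.
Top-of-atmosphere irradiance = S₀ cos θ_z = 1367 × 0.2353 = 321.66 W/m².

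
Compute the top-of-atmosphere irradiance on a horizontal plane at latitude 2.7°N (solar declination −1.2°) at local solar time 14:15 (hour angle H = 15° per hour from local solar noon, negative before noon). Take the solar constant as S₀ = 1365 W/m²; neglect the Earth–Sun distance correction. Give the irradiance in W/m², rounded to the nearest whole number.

1132 W/m²

Hour angle H = 15° × (14.25 − 12) = 33.75°.
With φ = 2.7°, δ = -1.2°, H = 33.75°: sin φ sin δ = -0.0010, cos φ cos δ cos H = 0.8304, so cos θ_z = 0.8294.
Top-of-atmosphere irradiance = S₀ cos θ_z = 1365 × 0.8294 = 1132.13 W/m².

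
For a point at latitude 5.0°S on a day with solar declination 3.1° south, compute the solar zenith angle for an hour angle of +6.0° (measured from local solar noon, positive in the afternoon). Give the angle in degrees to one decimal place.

With φ = -5.0°, δ = -3.1°, H = 6.00°: sin φ sin δ = 0.0047, cos φ cos δ cos H = 0.9893, so cos θ_z = 0.9940.
θ_z = arccos(0.9940) = 6.28°.

6.3°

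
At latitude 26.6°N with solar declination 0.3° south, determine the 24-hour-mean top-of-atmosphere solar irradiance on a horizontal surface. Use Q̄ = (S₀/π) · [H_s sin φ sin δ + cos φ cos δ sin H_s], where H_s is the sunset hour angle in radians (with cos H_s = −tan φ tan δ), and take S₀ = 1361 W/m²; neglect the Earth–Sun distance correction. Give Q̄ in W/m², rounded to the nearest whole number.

386 W/m²

−tan φ tan δ = −(0.5008)(-0.0052) = 0.0026; H_s = arccos(0.0026) = 89.85°. In radians, H_s = 1.5682.
H_s sin φ sin δ = 1.5682 × 0.4478 × -0.0052 = -0.0037.
cos φ cos δ sin H_s = 0.8942 × 1.0000 × 1.0000 = 0.8942.
Q̄ = (1361/π) × (-0.0037 + 0.8942) = 433.22 × 0.8905 = 385.78 W/m².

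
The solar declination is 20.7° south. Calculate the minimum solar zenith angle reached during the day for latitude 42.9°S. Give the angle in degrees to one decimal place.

22.2°

At local solar noon the hour angle is zero, so the zenith angle is |φ − δ| = |-42.9° − (-20.7°)| = 22.2°.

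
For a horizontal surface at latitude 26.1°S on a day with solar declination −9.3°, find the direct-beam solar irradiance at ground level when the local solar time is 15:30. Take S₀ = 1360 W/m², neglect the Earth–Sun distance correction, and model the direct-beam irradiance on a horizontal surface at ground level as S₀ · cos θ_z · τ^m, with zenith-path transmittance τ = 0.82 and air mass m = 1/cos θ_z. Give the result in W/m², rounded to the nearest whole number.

Hour angle H = 15° × (15.5 − 12) = 52.50°.
cos θ_z = sin(-26.1°) sin(-9.3°) + cos(-26.1°) cos(-9.3°) cos(52.50°) = 0.0711 + 0.5395 = 0.6106.
Air mass m = 1/cos θ_z = 1/0.6106 = 1.638; τ^m = 0.82^1.638 = 0.7225.
Surface direct beam = 1360 × 0.6106 × 0.7225 = 599.98 W/m².

600 W/m²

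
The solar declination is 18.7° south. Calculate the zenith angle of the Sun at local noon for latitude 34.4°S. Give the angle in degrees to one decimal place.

15.7°

At local solar noon the hour angle is zero, so the zenith angle is |φ − δ| = |-34.4° − (-18.7°)| = 15.7°.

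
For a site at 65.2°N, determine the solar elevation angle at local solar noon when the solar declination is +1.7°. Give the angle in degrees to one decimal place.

At local solar noon the hour angle is zero, so the elevation is 90° − |φ − δ| = 90° − |65.2° − (1.7°)| = 90° − 63.5° = 26.5°.

26.5°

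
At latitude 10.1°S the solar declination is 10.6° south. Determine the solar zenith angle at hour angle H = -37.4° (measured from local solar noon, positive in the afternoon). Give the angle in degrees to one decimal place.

cos θ_z = sin(-10.1°) sin(-10.6°) + cos(-10.1°) cos(-10.6°) cos(-37.40°) = 0.0323 + 0.7688 = 0.8011.
θ_z = arccos(0.8011) = 36.76°.

36.8°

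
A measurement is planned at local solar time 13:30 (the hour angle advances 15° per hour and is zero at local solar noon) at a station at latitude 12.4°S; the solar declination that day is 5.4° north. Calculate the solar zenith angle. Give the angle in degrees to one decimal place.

28.6°

Hour angle H = 15° × (13.5 − 12) = 22.50°.
With φ = -12.4°, δ = 5.4°, H = 22.50°: sin φ sin δ = -0.0202, cos φ cos δ cos H = 0.8983, so cos θ_z = 0.8781.
θ_z = arccos(0.8781) = 28.59°.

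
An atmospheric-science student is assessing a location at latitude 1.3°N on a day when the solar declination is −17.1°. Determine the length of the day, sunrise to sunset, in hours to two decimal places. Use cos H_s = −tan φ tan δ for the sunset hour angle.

11.95 hours

The sunset hour angle satisfies cos H_s = −tan φ tan δ = 0.0070, giving H_s = 89.60°.
Day length = 2 H_s / 15° h⁻¹ = 179.20° / 15 = 11.947 h.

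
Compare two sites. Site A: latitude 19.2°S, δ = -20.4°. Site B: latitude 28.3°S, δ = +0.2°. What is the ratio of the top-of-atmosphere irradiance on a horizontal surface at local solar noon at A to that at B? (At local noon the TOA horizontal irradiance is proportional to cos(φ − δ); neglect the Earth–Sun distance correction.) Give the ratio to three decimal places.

A: cos θ_z = cos(-19.2° − (-20.4°)) = 0.9998.
B: cos θ_z = cos(-28.3° − (0.2°)) = 0.8788.
Ratio A/B = 0.9998 / 0.8788 = 1.1377.

1.138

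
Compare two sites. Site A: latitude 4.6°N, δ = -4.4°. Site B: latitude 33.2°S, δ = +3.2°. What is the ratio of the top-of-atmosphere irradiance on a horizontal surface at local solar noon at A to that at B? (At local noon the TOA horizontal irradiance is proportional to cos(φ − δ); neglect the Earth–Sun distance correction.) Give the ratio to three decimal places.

A: cos θ_z = cos(4.6° − (-4.4°)) = 0.9877.
B: cos θ_z = cos(-33.2° − (3.2°)) = 0.8049.
Ratio A/B = 0.9877 / 0.8049 = 1.2271.

1.227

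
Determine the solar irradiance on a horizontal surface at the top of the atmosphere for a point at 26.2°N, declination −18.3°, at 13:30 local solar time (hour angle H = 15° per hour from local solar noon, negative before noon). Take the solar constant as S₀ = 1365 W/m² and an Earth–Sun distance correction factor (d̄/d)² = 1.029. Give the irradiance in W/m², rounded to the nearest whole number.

911 W/m²

Hour angle H = 15° × (13.5 − 12) = 22.50°.
With φ = 26.2°, δ = -18.3°, H = 22.50°: sin φ sin δ = -0.1386, cos φ cos δ cos H = 0.7870, so cos θ_z = 0.6484.
Top-of-atmosphere irradiance = S₀ (d̄/d)² cos θ_z = 1365 × 1.029 × 0.6484 = 910.73 W/m².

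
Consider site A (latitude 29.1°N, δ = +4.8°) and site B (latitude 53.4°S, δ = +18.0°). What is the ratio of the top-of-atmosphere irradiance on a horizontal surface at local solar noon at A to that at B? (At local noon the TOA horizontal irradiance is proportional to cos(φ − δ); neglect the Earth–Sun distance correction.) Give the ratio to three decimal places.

2.857

A: cos θ_z = cos(29.1° − (4.8°)) = 0.9114.
B: cos θ_z = cos(-53.4° − (18.0°)) = 0.3190.
Ratio A/B = 0.9114 / 0.3190 = 2.8571.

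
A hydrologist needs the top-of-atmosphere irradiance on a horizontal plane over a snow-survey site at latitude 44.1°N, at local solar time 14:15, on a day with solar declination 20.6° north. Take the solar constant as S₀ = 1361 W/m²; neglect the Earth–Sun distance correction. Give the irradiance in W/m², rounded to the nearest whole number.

Hour angle H = 15° × (14.25 − 12) = 33.75°.
cos θ_z = sin φ sin δ + cos φ cos δ cos H = (0.6959)(0.3518) + (0.7181)(0.9361)(0.8315) = 0.8038.
Top-of-atmosphere irradiance = S₀ cos θ_z = 1361 × 0.8038 = 1093.97 W/m².

1094 W/m²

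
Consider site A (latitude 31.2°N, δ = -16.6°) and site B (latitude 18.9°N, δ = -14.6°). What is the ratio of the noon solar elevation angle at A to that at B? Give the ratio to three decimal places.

A: 90° − |31.2 − (-16.6)| = 42.20°.
B: 90° − |18.9 − (-14.6)| = 56.50°.
Ratio A/B = 42.2000 / 56.5000 = 0.7469.

0.747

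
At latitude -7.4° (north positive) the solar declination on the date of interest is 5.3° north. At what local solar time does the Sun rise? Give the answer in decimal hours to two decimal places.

6.05 h

The sunset hour angle satisfies cos H_s = −tan φ tan δ = 0.0120, giving H_s = 89.31°.
Sunrise is at 12 − H_s/15 = 12 − 5.954 = 6.046 h local solar time.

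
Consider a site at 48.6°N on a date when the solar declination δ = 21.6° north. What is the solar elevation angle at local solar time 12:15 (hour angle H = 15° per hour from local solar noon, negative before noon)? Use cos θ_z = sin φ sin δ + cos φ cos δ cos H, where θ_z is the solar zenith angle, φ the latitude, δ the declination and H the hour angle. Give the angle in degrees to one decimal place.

Hour angle H = 15° × (12.25 − 12) = 3.75°.
With φ = 48.6°, δ = 21.6°, H = 3.75°: sin φ sin δ = 0.2761, cos φ cos δ cos H = 0.6136, so cos θ_z = 0.8897.
θ_z = arccos(0.8897) = 27.16°, so the elevation is 90° − 27.16° = 62.84°.

62.8°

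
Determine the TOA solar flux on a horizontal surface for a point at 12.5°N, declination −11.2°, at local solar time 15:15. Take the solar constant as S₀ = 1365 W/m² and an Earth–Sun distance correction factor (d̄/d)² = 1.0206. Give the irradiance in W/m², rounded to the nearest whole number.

Hour angle H = 15° × (15.25 − 12) = 48.75°.
cos θ_z = sin(12.5°) sin(-11.2°) + cos(12.5°) cos(-11.2°) cos(48.75°) = -0.0420 + 0.6315 = 0.5895.
Top-of-atmosphere irradiance = S₀ (d̄/d)² cos θ_z = 1365 × 1.0206 × 0.5895 = 821.24 W/m².

821 W/m²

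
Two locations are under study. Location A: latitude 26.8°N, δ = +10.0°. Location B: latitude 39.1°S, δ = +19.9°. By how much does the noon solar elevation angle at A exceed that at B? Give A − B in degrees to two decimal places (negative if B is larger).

+42.20°

A: 90° − |26.8 − (10.0)| = 73.20°.
B: 90° − |-39.1 − (19.9)| = 31.00°.
A − B = 73.20 − 31.00 = 42.20°.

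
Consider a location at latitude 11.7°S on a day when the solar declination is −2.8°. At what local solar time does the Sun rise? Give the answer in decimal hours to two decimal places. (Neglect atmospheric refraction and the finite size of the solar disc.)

5.96 h

−tan φ tan δ = −(-0.2071)(-0.0489) = -0.0101; H_s = arccos(-0.0101) = 90.58°.
Sunrise is at 12 − H_s/15 = 12 − 6.039 = 5.961 h local solar time.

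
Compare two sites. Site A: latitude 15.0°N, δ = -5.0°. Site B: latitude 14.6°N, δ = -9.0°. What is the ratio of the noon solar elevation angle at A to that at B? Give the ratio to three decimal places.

1.054

A: 90° − |15.0 − (-5.0)| = 70.00°.
B: 90° − |14.6 − (-9.0)| = 66.40°.
Ratio A/B = 70.0000 / 66.4000 = 1.0542.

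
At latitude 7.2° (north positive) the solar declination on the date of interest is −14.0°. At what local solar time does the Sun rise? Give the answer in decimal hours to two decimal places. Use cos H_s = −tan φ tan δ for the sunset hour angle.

−tan φ tan δ = −(0.1263)(-0.2493) = 0.0315; H_s = arccos(0.0315) = 88.19°.
Sunrise is at 12 − H_s/15 = 12 − 5.879 = 6.121 h local solar time.

6.12 h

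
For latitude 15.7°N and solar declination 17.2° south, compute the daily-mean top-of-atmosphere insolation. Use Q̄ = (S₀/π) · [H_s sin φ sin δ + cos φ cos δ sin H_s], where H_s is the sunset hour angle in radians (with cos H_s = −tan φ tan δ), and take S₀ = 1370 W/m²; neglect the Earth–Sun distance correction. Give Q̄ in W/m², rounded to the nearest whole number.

−tan φ tan δ = −(0.2811)(-0.3096) = 0.0870; H_s = arccos(0.0870) = 85.01°. In radians, H_s = 1.4837.
H_s sin φ sin δ = 1.4837 × 0.2706 × -0.2957 = -0.1187.
cos φ cos δ sin H_s = 0.9627 × 0.9553 × 0.9962 = 0.9162.
Q̄ = (1370/π) × (-0.1187 + 0.9162) = 436.08 × 0.7975 = 347.77 W/m².

348 W/m²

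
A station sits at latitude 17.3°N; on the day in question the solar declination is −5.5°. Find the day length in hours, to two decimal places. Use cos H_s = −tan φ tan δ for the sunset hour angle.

The sunset hour angle satisfies cos H_s = −tan φ tan δ = 0.0300, giving H_s = 88.28°.
Day length = 2 H_s / 15° h⁻¹ = 176.56° / 15 = 11.771 h.

11.77 hours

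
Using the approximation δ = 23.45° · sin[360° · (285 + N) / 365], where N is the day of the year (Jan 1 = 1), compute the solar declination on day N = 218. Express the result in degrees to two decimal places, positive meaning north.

+16.26°

360 × (285 + 218) / 365 = 496.110°; sin(496.110°) = 0.6933.
δ = 23.45 × 0.6933 = 16.258° ≈ +16.26°.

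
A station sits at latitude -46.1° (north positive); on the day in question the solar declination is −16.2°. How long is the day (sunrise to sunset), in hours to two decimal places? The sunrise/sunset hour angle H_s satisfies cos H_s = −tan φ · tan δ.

cos H_s = −tan(-46.1°) · tan(-16.2°) = -0.3019, so H_s = arccos(-0.3019) = 107.57°.
Day length = 2 H_s / 15° h⁻¹ = 215.14° / 15 = 14.343 h.

14.34 hours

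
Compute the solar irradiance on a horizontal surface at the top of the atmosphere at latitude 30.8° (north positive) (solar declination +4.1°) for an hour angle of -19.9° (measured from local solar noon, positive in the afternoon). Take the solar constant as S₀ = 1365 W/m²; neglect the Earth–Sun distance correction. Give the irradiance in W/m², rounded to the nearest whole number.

1150 W/m²

cos θ_z = sin φ sin δ + cos φ cos δ cos H = (0.5120)(0.0715) + (0.8590)(0.9974)(0.9403) = 0.8422.
Top-of-atmosphere irradiance = S₀ cos θ_z = 1365 × 0.8422 = 1149.60 W/m².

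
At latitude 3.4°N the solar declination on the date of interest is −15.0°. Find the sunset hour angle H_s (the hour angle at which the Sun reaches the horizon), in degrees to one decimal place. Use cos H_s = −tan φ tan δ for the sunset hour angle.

−tan φ tan δ = −(0.0594)(-0.2679) = 0.0159; H_s = arccos(0.0159) = 89.09°.

89.1°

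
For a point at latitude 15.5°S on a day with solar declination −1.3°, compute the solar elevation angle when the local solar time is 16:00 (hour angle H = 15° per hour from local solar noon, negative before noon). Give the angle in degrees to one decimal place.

Hour angle H = 15° × (16 − 12) = 60.00°.
cos θ_z = sin(-15.5°) sin(-1.3°) + cos(-15.5°) cos(-1.3°) cos(60.00°) = 0.0061 + 0.4817 = 0.4878.
θ_z = arccos(0.4878) = 60.80°, so the elevation is 90° − 60.80° = 29.20°.

29.2°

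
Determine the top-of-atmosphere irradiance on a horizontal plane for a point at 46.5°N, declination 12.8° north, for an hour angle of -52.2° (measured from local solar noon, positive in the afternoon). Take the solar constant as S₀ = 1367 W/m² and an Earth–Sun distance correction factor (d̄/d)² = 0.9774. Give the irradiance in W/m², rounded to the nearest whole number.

With φ = 46.5°, δ = 12.8°, H = -52.20°: sin φ sin δ = 0.1607, cos φ cos δ cos H = 0.4114, so cos θ_z = 0.5721.
Top-of-atmosphere irradiance = S₀ (d̄/d)² cos θ_z = 1367 × 0.9774 × 0.5721 = 764.39 W/m².

764 W/m²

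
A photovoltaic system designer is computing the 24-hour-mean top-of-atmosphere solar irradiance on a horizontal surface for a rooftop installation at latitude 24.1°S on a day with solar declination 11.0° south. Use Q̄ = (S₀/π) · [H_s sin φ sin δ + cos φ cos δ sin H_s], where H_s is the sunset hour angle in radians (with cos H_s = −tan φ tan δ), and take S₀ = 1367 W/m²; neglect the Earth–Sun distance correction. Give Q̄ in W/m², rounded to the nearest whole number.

445 W/m²

−tan φ tan δ = −(-0.4473)(-0.1944) = -0.0870; H_s = arccos(-0.0870) = 94.99°. In radians, H_s = 1.6579.
H_s sin φ sin δ = 1.6579 × -0.4083 × -0.1908 = 0.1292.
cos φ cos δ sin H_s = 0.9128 × 0.9816 × 0.9962 = 0.8926.
Q̄ = (1367/π) × (0.1292 + 0.8926) = 435.13 × 1.0218 = 444.62 W/m².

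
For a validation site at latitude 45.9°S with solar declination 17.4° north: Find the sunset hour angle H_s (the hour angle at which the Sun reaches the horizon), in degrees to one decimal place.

71.1°

−tan φ tan δ = −(-1.0319)(0.3134) = 0.3234; H_s = arccos(0.3234) = 71.13°.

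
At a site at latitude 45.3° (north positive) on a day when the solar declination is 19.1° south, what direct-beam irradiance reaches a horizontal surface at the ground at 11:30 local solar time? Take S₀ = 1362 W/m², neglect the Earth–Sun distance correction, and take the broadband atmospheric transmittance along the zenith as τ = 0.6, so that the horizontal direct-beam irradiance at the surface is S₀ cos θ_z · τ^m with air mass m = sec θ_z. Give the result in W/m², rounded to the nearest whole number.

175 W/m²

Hour angle H = 15° × (11.5 − 12) = -7.50°.
cos θ_z = sin φ sin δ + cos φ cos δ cos H = (0.7108)(-0.3272) + (0.7034)(0.9449)(0.9914) = 0.4264.
Air mass m = 1/cos θ_z = 1/0.4264 = 2.345; τ^m = 0.6^2.345 = 0.3018.
Surface direct beam = 1362 × 0.4264 × 0.3018 = 175.27 W/m².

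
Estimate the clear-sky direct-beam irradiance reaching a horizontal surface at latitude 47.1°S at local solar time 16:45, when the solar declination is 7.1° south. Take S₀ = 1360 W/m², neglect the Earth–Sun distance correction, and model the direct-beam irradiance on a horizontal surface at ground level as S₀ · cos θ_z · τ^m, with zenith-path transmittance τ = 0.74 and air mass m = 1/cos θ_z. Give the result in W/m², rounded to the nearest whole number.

Hour angle H = 15° × (16.75 − 12) = 71.25°.
cos θ_z = sin(-47.1°) sin(-7.1°) + cos(-47.1°) cos(-7.1°) cos(71.25°) = 0.0905 + 0.2171 = 0.3076.
Air mass m = 1/cos θ_z = 1/0.3076 = 3.251; τ^m = 0.74^3.251 = 0.3757.
Surface direct beam = 1360 × 0.3076 × 0.3757 = 157.17 W/m².

157 W/m²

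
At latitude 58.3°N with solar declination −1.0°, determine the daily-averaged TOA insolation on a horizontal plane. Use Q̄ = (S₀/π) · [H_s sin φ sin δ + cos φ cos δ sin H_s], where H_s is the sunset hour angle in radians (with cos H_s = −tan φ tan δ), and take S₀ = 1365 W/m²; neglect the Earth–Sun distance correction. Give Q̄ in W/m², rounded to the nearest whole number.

218 W/m²

cos H_s = −tan(58.3°) · tan(-1.0°) = 0.0283, so H_s = arccos(0.0283) = 88.38°. In radians, H_s = 1.5425.
H_s sin φ sin δ = 1.5425 × 0.8508 × -0.0175 = -0.0230.
cos φ cos δ sin H_s = 0.5255 × 0.9998 × 0.9996 = 0.5252.
Q̄ = (1365/π) × (-0.0230 + 0.5252) = 434.49 × 0.5022 = 218.20 W/m².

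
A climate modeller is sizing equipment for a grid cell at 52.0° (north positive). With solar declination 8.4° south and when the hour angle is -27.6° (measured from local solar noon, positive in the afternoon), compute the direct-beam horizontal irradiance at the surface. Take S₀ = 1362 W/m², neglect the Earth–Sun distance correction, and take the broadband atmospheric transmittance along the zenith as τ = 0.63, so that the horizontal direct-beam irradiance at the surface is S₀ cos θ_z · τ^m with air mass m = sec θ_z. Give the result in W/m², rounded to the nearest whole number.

195 W/m²

cos θ_z = sin(52.0°) sin(-8.4°) + cos(52.0°) cos(-8.4°) cos(-27.60°) = -0.1151 + 0.5397 = 0.4246.
Air mass m = 1/cos θ_z = 1/0.4246 = 2.355; τ^m = 0.63^2.355 = 0.3369.
Surface direct beam = 1362 × 0.4246 × 0.3369 = 194.83 W/m².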